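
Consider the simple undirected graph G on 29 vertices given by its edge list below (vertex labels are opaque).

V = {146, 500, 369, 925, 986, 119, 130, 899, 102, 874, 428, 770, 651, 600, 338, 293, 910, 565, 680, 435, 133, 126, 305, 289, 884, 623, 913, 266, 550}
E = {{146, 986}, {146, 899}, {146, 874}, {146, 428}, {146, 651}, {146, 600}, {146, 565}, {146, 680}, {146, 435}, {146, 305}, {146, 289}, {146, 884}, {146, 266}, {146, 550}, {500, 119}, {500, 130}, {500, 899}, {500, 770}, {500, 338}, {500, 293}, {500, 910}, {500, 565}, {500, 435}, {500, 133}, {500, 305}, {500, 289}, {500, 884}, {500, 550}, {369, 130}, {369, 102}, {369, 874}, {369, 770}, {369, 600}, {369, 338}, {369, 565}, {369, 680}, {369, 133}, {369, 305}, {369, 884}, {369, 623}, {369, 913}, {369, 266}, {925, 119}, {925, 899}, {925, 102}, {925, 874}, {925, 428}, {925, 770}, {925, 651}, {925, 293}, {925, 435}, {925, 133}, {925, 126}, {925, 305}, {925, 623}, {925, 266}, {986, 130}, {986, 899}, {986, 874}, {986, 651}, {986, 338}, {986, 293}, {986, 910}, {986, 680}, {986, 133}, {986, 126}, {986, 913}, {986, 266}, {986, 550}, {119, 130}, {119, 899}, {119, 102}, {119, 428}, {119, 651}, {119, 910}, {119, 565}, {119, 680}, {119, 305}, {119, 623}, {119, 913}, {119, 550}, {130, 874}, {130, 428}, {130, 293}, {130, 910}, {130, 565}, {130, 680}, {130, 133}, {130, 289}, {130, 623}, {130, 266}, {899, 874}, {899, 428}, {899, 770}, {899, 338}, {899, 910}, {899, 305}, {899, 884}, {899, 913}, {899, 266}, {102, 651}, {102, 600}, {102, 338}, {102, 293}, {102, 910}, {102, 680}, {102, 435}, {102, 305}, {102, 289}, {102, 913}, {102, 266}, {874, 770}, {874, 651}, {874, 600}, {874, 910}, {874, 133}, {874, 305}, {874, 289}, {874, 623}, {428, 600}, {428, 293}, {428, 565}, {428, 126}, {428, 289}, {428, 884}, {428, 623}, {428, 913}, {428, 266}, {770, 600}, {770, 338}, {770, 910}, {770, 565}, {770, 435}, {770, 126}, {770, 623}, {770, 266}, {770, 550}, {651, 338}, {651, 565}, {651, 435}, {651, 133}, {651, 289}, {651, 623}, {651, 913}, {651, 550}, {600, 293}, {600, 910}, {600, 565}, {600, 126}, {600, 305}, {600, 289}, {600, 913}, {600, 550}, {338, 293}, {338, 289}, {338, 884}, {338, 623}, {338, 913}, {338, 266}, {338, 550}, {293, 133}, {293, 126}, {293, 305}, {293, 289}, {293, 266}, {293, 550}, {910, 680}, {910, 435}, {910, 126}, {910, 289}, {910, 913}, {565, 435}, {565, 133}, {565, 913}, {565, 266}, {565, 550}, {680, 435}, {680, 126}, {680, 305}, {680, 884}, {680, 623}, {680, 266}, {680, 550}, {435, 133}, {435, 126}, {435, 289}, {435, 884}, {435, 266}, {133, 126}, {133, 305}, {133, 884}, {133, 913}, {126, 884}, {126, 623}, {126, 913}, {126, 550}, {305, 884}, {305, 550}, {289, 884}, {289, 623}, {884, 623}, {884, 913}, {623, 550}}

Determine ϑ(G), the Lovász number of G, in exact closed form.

deg(428) = 14; N(428) = {146, 925, 119, 130, 899, 600, 293, 565, 126, 289, 884, 623, 913, 266}.
N(119) = {500, 925, 130, 899, 102, 428, 651, 910, 565, 680, 305, 623, 913, 550}, |N(119)| = 14.
N(874) = {146, 369, 925, 986, 130, 899, 770, 651, 600, 910, 133, 305, 289, 623}, |N(874)| = 14.
Vertex 369 has 14 neighbors: 130, 102, 874, 770, 600, 338, 565, 680, 133, 305, 884, 623, 913, 266.
14-regular, N=29; Paley(29): SR with (k,λ,μ)=(14,6,7).
The 3 distinct eigenvalues: [14.0, 2.193, -3.193].
Lovász: ϑ = −29(-sqrt(29)/2 - 1/2)/(14+-(-sqrt(29)/2 - 1/2)) = sqrt(29).
≈ 5.38516481 (to 8 d.p.).

sqrt(29)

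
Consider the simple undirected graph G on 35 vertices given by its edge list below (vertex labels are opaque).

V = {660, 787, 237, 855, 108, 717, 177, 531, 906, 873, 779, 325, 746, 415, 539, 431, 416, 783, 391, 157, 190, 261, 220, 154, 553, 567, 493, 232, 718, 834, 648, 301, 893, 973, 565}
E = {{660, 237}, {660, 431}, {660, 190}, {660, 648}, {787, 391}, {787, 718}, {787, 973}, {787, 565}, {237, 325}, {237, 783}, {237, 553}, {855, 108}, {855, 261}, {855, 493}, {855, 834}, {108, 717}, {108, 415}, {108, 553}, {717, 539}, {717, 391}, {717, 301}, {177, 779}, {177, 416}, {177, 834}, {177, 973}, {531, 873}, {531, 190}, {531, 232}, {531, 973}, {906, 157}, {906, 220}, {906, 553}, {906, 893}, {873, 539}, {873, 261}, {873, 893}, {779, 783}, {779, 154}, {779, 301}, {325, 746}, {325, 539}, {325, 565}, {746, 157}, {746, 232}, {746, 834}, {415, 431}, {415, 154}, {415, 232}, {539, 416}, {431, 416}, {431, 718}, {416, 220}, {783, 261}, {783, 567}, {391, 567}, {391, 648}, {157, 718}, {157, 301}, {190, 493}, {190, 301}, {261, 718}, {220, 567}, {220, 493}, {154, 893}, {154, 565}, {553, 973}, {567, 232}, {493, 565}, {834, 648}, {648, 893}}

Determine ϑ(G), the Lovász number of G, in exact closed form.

15

deg(301) = 4; N(301) = {717, 779, 157, 190}.
deg(565) = 4; N(565) = {787, 325, 154, 493}.
N(718) = {787, 431, 157, 261}, |N(718)| = 4.
N(157) = {906, 746, 718, 301}, |N(157)| = 4.
Every vertex has degree 4 (N=35); Kneser K(7,3) on C(7,3)=35 vertices.
A has 4 distinct eigenvalues ≈ [4.0, 2.0, -1.0, -3.0].
With N=35: ϑ(G) = 35·(-1*(-3))/(4−(-3)) = 15.
≈ 15.00000000 (to 8 d.p.).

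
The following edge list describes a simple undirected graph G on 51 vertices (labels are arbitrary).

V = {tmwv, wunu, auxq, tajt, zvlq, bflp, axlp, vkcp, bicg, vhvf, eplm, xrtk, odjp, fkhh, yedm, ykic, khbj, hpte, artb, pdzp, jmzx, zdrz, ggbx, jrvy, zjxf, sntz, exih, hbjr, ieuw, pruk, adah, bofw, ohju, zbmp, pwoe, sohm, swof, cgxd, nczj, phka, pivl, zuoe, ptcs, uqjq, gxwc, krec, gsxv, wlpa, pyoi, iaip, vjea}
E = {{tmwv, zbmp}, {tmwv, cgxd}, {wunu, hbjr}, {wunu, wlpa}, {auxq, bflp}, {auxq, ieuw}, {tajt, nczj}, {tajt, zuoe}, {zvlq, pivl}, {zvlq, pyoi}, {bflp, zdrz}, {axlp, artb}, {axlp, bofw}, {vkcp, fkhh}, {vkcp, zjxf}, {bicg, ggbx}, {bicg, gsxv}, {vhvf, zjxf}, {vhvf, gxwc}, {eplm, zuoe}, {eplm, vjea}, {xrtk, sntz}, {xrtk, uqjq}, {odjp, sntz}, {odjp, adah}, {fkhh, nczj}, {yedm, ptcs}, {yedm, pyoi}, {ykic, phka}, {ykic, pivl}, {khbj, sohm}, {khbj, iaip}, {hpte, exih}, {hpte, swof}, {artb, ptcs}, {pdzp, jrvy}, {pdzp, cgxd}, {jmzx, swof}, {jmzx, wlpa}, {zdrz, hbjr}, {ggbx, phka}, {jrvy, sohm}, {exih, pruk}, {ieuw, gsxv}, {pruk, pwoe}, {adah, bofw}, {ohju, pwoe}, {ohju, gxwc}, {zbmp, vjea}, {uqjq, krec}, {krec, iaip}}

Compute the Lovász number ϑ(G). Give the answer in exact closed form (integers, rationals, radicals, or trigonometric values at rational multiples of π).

N(pruk) = {exih, pwoe}, |N(pruk)| = 2.
N(vhvf) = {zjxf, gxwc}, |N(vhvf)| = 2.
N(tmwv) = {zbmp, cgxd}, |N(tmwv)| = 2.
Vertex zvlq has 2 neighbors: pivl, pyoi.
Regular of degree 2 on 51 vertices: this is C_{51}, the 51-cycle.
A has 26 distinct eigenvalues ≈ [2.0, 1.985, 1.94, 1.865, 1.762, 1.632, 1.478, 1.301, 1.105, 0.891, 0.665, 0.428, 0.185, -0.062, -0.307, -0.547, -0.78, -1.0, -1.205, -1.392, -1.558, -1.7, -1.817, -1.906, -1.966, -1.996].
Lovász: ϑ = −51(-2*cos(pi/51))/(2+-(-1)*2*cos(pi/51)) = 51*cos(pi/51)/(cos(pi/51) + 1).
≈ 25.475794 (to 6 d.p.).
25 ≤ 51*cos(pi/51)/(cos(pi/51) + 1) ≤ 26: both strict.

51*cos(pi/51)/(cos(pi/51) + 1)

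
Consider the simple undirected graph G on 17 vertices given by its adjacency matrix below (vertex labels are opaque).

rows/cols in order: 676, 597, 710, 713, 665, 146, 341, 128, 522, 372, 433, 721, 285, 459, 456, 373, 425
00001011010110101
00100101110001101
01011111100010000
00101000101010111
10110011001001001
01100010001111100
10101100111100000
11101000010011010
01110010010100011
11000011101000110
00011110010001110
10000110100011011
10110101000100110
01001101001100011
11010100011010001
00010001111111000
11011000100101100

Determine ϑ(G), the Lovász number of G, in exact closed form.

deg(713) = 8; N(713) = {710, 665, 522, 433, 285, 456, 373, 425}.
N(341) = {676, 710, 665, 146, 522, 372, 433, 721}, |N(341)| = 8.
deg(146) = 8; N(146) = {597, 710, 341, 433, 721, 285, 459, 456}.
N(456) = {676, 597, 713, 146, 372, 433, 285, 425}, |N(456)| = 8.
G on 17 vertices is 8-regular; Paley(17): SR with (k,λ,μ)=(8,3,4).
A has 3 distinct eigenvalues ≈ [8.0, 1.562, -2.562].
−17·(-sqrt(17)/2 - 1/2) / ((8)−(-sqrt(17)/2 - 1/2)) = sqrt(17) = ϑ(G).
ϑ(G) ≈ 4.123106.

sqrt(17)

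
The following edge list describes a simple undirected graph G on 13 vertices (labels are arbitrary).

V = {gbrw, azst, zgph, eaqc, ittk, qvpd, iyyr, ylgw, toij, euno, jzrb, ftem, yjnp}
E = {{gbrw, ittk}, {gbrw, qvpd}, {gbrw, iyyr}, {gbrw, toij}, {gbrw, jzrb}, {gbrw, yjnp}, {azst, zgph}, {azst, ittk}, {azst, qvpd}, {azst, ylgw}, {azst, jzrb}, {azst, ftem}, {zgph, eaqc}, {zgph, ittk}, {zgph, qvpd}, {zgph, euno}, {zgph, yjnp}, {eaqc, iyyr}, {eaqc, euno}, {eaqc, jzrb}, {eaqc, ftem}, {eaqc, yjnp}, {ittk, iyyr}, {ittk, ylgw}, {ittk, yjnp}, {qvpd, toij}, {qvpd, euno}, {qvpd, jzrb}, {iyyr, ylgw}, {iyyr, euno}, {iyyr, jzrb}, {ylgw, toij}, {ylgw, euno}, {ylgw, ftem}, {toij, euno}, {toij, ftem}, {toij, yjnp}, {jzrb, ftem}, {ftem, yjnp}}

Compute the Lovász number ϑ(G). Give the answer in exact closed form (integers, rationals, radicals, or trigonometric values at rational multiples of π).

deg(gbrw) = 6; N(gbrw) = {ittk, qvpd, iyyr, toij, jzrb, yjnp}.
Vertex azst has 6 neighbors: zgph, ittk, qvpd, ylgw, jzrb, ftem.
N(zgph) = {azst, eaqc, ittk, qvpd, euno, yjnp}, |N(zgph)| = 6.
N(eaqc) = {zgph, iyyr, euno, jzrb, ftem, yjnp}, |N(eaqc)| = 6.
deg(v) = 6 for all v (|V|=13); strongly regular (13,6,2,3).
spec(A) ≈ [6.0, 1.3028, -2.3028] (distinct, 4 d.p.).
ϑ = −N·λ_min/(λ_max−λ_min) = −13·(-sqrt(13)/2 - 1/2)/(6−(-sqrt(13)/2 - 1/2)) = sqrt(13).
= 3.605551275… (decimal).

sqrt(13)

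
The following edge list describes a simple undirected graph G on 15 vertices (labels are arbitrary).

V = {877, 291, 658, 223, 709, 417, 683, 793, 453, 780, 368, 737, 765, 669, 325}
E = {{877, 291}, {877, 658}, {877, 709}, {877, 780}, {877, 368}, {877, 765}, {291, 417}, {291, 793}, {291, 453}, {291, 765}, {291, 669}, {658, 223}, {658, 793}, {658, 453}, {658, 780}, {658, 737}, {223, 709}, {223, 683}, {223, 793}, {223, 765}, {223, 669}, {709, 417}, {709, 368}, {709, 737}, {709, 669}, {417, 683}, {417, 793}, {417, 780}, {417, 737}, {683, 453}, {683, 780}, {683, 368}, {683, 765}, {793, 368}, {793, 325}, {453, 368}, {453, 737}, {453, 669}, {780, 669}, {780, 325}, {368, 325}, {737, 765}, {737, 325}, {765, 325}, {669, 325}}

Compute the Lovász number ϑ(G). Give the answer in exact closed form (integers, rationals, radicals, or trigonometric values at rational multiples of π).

N(877) = {291, 658, 709, 780, 368, 765}, |N(877)| = 6.
deg(683) = 6; N(683) = {223, 417, 453, 780, 368, 765}.
deg(793) = 6; N(793) = {291, 658, 223, 417, 368, 325}.
deg(737) = 6; N(737) = {658, 709, 417, 453, 765, 325}.
Regular of degree 6 on 15 vertices: this is K(6,2), the Kneser graph.
The 3 distinct eigenvalues: [6.0, 1.0, -3.0].
λ_max=6, λ_min=-3; ϑ = −15·λ_min/(λ_max−λ_min) = 5.
Numerically 5.0000000.

5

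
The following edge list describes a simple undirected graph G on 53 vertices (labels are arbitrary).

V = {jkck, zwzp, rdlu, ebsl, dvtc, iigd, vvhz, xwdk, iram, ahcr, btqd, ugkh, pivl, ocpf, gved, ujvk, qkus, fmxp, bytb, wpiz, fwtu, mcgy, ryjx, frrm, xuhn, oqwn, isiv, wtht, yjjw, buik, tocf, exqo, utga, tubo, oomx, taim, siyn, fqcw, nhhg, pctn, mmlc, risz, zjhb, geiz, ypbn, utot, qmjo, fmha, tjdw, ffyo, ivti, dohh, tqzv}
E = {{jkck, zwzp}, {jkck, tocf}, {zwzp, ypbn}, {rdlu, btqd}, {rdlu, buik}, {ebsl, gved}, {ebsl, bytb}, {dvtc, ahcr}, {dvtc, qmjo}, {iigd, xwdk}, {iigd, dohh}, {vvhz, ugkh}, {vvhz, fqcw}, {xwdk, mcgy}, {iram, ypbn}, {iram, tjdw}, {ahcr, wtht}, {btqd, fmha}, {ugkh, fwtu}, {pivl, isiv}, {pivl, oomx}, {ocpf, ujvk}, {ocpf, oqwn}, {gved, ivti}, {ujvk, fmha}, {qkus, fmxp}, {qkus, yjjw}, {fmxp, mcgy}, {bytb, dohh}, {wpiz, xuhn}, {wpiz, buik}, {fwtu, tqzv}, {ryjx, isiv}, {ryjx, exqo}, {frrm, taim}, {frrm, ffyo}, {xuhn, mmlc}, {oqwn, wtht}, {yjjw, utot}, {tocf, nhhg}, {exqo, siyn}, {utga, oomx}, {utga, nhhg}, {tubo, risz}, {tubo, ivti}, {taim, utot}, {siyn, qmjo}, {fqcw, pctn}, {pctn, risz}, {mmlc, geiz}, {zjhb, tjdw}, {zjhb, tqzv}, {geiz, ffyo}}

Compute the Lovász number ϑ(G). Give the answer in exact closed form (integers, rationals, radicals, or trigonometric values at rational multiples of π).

53*cos(pi/53)/(cos(pi/53) + 1)

deg(wpiz) = 2; N(wpiz) = {xuhn, buik}.
Vertex oomx has 2 neighbors: pivl, utga.
deg(qmjo) = 2; N(qmjo) = {dvtc, siyn}.
deg(mmlc) = 2; N(mmlc) = {xuhn, geiz}.
G on 53 vertices is 2-regular; connected 2-regular on 53 ⇒ C_{53}.
A has 27 distinct eigenvalues ≈ [2.0, 1.986, 1.944, 1.8748, 1.7793, 1.6588, 1.515, 1.35, 1.166, 0.9656, 0.7517, 0.5272, 0.2953, 0.0593, -0.1776, -0.412, -0.6405, -0.8601, -1.0676, -1.2602, -1.435, -1.5897, -1.7221, -1.8303, -1.9128, -1.9685, -1.9965].
Lovász (edge-transitive): ϑ = −53·(-2*cos(pi/53))/((2)−(-2*cos(pi/53))) = 53*cos(pi/53)/(cos(pi/53) + 1).
Numerically 26.47671.
Check 26 ≤ 53*cos(pi/53)/(cos(pi/53) + 1) ≤ 27: both strict.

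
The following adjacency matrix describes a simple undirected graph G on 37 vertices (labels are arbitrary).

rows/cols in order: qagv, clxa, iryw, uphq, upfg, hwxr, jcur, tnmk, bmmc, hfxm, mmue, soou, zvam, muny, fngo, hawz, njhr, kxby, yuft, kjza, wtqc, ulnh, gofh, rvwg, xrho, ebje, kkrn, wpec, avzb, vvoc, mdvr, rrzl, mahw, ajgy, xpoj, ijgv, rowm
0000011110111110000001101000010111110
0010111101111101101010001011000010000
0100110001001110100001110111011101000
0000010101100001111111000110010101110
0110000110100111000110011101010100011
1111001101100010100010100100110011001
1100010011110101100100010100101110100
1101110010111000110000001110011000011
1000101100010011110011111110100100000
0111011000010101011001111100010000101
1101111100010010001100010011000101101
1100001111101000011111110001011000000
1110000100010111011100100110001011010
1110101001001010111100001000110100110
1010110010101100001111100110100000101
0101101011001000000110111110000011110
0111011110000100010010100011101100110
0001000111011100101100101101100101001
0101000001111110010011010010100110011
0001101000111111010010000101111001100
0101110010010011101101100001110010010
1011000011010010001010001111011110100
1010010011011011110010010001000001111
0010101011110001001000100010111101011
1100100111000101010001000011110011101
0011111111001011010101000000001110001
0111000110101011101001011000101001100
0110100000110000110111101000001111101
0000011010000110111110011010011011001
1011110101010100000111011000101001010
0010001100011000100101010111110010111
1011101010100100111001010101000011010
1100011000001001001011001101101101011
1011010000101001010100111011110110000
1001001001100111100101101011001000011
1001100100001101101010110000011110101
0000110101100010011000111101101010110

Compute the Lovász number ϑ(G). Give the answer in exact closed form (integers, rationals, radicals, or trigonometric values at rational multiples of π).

sqrt(37)

N(soou) = {qagv, clxa, jcur, tnmk, bmmc, hfxm, mmue, zvam, kxby, yuft, kjza, wtqc, ulnh, gofh, rvwg, wpec, vvoc, mdvr}, |N(soou)| = 18.
deg(kxby) = 18; N(kxby) = {uphq, tnmk, bmmc, hfxm, soou, zvam, muny, njhr, yuft, kjza, gofh, xrho, ebje, wpec, avzb, rrzl, ajgy, rowm}.
N(clxa) = {iryw, upfg, hwxr, jcur, tnmk, hfxm, mmue, soou, zvam, muny, hawz, njhr, yuft, wtqc, xrho, kkrn, wpec, mahw}, |N(clxa)| = 18.
deg(iryw) = 18; N(iryw) = {clxa, upfg, hwxr, hfxm, zvam, muny, fngo, njhr, ulnh, gofh, rvwg, ebje, kkrn, wpec, vvoc, mdvr, rrzl, ajgy}.
18-regular, N=37; Paley(37): SR with (k,λ,μ)=(18,8,9).
The 3 distinct eigenvalues: [18.0, 2.541, -3.541].
With N=37: ϑ(G) = 37·(-(-sqrt(37)/2 - 1/2))/(18−(-sqrt(37)/2 - 1/2)) = sqrt(37).
= 6.0828… (decimal).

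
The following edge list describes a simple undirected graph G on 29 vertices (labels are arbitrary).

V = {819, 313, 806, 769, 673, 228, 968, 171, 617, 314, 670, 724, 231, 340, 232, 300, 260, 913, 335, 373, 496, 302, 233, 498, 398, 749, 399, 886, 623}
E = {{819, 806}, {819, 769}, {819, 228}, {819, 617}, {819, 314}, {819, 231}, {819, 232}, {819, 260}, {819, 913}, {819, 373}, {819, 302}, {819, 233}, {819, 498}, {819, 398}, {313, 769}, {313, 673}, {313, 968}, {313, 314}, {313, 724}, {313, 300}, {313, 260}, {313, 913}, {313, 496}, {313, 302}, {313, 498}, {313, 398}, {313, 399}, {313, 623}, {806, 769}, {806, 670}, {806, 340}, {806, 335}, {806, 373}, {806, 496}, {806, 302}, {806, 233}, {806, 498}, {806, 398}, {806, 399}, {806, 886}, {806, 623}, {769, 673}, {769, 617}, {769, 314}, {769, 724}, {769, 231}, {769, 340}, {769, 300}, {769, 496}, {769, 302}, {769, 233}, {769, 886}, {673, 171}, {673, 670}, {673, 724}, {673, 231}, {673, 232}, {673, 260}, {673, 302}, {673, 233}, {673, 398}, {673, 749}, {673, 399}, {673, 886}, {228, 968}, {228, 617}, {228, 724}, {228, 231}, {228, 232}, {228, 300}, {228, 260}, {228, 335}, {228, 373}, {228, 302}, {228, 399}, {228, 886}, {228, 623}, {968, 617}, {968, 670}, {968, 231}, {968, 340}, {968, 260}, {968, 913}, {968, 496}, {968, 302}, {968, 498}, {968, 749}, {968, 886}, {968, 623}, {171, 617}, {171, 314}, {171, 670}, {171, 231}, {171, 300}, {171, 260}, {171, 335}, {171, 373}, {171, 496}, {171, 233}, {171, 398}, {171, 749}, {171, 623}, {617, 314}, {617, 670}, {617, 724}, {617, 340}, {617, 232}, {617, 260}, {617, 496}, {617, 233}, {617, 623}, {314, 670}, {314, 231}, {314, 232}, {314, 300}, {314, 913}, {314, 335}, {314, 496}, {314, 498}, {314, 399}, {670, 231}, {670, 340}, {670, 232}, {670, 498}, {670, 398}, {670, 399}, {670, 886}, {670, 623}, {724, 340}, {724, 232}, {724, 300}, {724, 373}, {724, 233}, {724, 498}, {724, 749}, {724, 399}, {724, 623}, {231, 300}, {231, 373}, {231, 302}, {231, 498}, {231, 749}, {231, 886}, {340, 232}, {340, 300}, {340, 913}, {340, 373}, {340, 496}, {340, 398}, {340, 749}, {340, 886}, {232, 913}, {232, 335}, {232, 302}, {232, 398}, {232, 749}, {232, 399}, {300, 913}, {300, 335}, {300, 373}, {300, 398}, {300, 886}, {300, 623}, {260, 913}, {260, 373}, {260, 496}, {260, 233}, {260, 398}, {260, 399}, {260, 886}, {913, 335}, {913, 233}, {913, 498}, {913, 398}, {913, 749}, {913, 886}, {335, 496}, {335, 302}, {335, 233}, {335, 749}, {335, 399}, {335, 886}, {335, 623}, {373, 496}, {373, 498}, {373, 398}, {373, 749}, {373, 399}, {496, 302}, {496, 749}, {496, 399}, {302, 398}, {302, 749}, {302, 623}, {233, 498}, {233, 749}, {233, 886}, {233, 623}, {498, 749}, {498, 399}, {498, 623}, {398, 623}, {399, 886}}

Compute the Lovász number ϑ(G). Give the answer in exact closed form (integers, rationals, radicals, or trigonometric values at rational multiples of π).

sqrt(29)

Vertex 231 has 14 neighbors: 819, 769, 673, 228, 968, 171, 314, 670, 300, 373, 302, 498, 749, 886.
deg(335) = 14; N(335) = {806, 228, 171, 314, 232, 300, 913, 496, 302, 233, 749, 399, 886, 623}.
Vertex 260 has 14 neighbors: 819, 313, 673, 228, 968, 171, 617, 913, 373, 496, 233, 398, 399, 886.
deg(913) = 14; N(913) = {819, 313, 968, 314, 340, 232, 300, 260, 335, 233, 498, 398, 749, 886}.
Every vertex has degree 14 (N=29); Paley(29): SR with (k,λ,μ)=(14,6,7).
A has 3 distinct eigenvalues ≈ [14.0, 2.192582, -3.192582].
λ_max=14, λ_min=-sqrt(29)/2 - 1/2; ϑ = −29·λ_min/(λ_max−λ_min) = sqrt(29).
≈ 5.3851648 (to 7 d.p.).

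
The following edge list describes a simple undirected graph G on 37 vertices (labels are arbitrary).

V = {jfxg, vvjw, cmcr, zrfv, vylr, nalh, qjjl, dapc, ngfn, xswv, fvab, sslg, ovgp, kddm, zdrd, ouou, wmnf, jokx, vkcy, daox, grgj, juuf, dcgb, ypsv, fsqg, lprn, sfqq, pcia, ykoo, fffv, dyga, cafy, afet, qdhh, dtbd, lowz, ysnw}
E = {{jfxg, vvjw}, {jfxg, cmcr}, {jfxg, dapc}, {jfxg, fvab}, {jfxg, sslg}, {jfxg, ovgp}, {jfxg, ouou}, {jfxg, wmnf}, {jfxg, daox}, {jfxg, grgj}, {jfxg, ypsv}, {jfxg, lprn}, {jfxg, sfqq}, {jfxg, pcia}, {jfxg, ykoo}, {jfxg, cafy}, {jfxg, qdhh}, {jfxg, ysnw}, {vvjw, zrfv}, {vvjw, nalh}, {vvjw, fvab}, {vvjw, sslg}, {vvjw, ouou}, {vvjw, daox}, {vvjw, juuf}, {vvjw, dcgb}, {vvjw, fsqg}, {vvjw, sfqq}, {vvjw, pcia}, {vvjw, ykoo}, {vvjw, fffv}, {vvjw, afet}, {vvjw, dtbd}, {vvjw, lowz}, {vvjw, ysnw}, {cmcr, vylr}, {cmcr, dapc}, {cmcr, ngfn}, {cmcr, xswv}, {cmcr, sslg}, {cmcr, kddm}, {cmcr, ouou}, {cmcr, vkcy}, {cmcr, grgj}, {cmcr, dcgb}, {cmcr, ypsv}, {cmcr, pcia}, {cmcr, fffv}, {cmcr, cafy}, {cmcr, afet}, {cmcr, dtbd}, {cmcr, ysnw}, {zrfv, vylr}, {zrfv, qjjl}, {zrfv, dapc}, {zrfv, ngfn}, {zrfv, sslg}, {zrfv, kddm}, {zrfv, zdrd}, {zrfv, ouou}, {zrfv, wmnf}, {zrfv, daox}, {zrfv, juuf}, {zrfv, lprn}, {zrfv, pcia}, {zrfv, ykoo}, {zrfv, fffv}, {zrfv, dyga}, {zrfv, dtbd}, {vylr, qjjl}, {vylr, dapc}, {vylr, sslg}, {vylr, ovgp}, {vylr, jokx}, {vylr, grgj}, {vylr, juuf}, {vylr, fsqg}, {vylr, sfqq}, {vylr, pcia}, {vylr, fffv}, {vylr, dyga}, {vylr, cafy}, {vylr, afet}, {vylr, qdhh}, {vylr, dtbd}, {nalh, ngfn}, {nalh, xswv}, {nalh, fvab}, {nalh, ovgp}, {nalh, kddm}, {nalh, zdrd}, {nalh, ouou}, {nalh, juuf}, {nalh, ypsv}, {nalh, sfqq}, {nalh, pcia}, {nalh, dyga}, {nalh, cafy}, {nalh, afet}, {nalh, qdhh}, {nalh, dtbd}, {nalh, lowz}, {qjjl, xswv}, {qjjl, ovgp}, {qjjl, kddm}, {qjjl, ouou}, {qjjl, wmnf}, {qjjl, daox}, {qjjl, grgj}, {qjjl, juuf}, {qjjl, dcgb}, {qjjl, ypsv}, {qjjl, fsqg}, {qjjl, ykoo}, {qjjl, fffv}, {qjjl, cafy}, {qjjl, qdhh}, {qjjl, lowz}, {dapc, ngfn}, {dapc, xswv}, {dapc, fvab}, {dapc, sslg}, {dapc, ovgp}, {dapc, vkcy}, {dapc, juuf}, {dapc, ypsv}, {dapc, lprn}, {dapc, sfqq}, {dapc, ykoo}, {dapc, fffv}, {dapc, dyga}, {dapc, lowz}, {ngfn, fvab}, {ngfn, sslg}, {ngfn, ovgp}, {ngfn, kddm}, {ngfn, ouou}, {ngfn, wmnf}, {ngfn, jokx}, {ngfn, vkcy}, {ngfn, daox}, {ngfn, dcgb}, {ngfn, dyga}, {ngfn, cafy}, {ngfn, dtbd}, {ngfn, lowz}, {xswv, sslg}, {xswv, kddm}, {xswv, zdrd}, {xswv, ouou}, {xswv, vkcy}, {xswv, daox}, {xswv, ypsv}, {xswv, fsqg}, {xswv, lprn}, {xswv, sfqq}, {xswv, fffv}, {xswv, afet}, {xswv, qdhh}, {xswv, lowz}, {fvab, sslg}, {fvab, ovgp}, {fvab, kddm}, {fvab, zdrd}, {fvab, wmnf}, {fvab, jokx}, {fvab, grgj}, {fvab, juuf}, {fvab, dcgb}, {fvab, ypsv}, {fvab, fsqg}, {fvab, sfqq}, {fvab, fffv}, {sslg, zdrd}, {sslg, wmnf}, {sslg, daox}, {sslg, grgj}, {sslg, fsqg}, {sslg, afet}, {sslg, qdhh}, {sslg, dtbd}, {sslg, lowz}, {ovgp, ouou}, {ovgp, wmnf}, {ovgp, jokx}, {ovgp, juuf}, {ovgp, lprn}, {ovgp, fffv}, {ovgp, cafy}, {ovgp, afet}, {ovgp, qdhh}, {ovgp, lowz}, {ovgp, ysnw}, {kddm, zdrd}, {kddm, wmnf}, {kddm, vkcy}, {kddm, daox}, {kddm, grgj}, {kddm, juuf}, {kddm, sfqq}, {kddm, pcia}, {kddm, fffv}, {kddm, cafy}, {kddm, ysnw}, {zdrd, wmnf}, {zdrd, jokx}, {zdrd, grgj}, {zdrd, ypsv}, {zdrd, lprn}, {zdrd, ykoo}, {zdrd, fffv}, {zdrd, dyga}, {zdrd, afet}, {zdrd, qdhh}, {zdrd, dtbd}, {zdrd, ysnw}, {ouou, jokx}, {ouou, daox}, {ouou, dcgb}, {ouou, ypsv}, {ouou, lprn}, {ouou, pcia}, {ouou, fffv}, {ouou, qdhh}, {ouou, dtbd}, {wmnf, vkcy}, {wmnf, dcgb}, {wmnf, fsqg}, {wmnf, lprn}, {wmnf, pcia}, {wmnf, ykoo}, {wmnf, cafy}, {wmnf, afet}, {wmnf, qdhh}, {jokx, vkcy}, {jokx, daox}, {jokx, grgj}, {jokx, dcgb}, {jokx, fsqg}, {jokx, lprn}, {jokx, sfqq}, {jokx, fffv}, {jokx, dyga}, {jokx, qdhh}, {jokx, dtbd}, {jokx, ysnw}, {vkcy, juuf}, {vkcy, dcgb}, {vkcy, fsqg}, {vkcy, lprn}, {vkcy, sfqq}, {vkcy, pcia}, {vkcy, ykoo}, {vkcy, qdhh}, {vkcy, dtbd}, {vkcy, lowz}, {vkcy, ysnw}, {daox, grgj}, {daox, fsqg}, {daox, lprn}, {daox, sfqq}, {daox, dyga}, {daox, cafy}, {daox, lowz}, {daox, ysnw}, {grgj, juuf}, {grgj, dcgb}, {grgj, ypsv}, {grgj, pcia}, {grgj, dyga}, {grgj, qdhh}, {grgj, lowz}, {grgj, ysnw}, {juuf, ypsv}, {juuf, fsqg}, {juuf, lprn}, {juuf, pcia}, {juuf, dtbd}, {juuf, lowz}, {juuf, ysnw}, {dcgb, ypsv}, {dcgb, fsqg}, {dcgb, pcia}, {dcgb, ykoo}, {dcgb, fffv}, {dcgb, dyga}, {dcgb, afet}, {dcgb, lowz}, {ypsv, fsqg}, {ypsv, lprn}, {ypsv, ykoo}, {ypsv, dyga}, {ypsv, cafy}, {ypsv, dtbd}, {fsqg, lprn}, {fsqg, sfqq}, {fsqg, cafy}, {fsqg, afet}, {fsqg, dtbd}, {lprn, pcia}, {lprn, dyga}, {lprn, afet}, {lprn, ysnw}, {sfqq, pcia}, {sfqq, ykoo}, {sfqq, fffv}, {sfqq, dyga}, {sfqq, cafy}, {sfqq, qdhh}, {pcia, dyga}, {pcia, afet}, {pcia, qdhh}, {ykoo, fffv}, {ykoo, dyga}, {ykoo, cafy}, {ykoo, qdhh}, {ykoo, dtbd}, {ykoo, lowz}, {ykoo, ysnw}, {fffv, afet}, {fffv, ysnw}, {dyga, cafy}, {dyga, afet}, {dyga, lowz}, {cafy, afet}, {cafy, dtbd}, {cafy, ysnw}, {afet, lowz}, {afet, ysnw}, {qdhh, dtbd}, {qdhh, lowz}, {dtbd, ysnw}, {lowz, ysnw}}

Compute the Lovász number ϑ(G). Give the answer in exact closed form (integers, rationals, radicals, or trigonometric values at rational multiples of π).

Vertex daox has 18 neighbors: jfxg, vvjw, zrfv, qjjl, ngfn, xswv, sslg, kddm, ouou, jokx, grgj, fsqg, lprn, sfqq, dyga, cafy, lowz, ysnw.
Vertex ysnw has 18 neighbors: jfxg, vvjw, cmcr, ovgp, kddm, zdrd, jokx, vkcy, daox, grgj, juuf, lprn, ykoo, fffv, cafy, afet, dtbd, lowz.
N(vkcy) = {cmcr, dapc, ngfn, xswv, kddm, wmnf, jokx, juuf, dcgb, fsqg, lprn, sfqq, pcia, ykoo, qdhh, dtbd, lowz, ysnw}, |N(vkcy)| = 18.
Vertex afet has 18 neighbors: vvjw, cmcr, vylr, nalh, xswv, sslg, ovgp, zdrd, wmnf, dcgb, fsqg, lprn, pcia, fffv, dyga, cafy, lowz, ysnw.
deg(v) = 18 for all v (|V|=37); strongly regular (37,18,8,9).
A has 3 distinct eigenvalues ≈ [18.0, 2.54138, -3.54138].
Lovász: ϑ = −37(-sqrt(37)/2 - 1/2)/(18+-(-sqrt(37)/2 - 1/2)) = sqrt(37).
≈ 6.082763 (to 6 d.p.).

sqrt(37)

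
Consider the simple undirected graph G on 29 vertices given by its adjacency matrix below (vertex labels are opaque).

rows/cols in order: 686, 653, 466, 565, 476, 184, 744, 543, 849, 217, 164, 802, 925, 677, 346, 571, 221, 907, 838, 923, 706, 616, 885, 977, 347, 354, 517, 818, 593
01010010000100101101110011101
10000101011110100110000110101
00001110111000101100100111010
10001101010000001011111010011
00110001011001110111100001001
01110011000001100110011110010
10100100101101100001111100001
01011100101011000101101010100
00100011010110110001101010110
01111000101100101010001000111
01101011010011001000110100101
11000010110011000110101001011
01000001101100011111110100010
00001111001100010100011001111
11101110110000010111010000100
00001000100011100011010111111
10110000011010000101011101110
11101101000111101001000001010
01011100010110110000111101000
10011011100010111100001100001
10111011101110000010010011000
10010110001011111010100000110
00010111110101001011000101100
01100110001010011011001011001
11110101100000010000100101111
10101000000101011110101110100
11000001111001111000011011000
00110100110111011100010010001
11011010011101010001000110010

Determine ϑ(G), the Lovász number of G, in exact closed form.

Vertex 354 has 14 neighbors: 686, 466, 476, 802, 677, 571, 221, 907, 838, 706, 885, 977, 347, 517.
Vertex 802 has 14 neighbors: 686, 653, 744, 849, 217, 925, 677, 907, 838, 706, 885, 354, 818, 593.
Vertex 571 has 14 neighbors: 476, 849, 925, 677, 346, 838, 923, 616, 977, 347, 354, 517, 818, 593.
deg(686) = 14; N(686) = {653, 565, 744, 802, 346, 221, 907, 923, 706, 616, 347, 354, 517, 593}.
Regular of degree 14 on 29 vertices: strongly regular (29,14,6,7).
The 3 distinct eigenvalues: [14.0, 2.19258, -3.19258].
Lovász (edge-transitive): ϑ = −29·(-sqrt(29)/2 - 1/2)/((14)−(-sqrt(29)/2 - 1/2)) = sqrt(29).
= 5.3852… (decimal).

sqrt(29)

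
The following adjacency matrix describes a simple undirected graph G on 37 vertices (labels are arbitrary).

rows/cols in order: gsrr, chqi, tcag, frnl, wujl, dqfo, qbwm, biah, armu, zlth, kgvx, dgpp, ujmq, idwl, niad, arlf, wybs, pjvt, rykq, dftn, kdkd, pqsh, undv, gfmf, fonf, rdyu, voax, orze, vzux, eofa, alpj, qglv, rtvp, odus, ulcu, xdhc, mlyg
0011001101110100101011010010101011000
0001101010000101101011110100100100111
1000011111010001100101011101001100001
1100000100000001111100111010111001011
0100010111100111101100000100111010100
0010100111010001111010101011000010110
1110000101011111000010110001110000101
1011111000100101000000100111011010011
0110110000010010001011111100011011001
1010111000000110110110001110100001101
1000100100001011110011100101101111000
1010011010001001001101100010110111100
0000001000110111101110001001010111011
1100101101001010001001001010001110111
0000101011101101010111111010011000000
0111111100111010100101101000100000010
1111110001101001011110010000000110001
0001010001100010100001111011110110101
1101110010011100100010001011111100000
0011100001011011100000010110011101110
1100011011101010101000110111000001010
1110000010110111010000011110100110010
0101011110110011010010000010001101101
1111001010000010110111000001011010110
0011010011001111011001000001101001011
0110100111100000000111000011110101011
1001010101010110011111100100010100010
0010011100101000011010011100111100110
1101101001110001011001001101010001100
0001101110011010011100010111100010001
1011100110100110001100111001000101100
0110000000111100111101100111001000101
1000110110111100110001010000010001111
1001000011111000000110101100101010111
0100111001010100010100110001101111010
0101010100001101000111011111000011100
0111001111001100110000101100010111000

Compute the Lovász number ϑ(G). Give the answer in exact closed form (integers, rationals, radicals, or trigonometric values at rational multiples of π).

N(ulcu) = {chqi, wujl, dqfo, qbwm, zlth, dgpp, idwl, pjvt, dftn, undv, gfmf, orze, vzux, alpj, qglv, rtvp, odus, xdhc}, |N(ulcu)| = 18.
Vertex wybs has 18 neighbors: gsrr, chqi, tcag, frnl, wujl, dqfo, zlth, kgvx, ujmq, arlf, pjvt, rykq, dftn, kdkd, gfmf, qglv, rtvp, mlyg.
Vertex orze has 18 neighbors: tcag, dqfo, qbwm, biah, kgvx, ujmq, pjvt, rykq, kdkd, gfmf, fonf, rdyu, vzux, eofa, alpj, qglv, ulcu, xdhc.
N(kgvx) = {gsrr, wujl, biah, ujmq, niad, arlf, wybs, pjvt, kdkd, pqsh, undv, rdyu, orze, vzux, alpj, qglv, rtvp, odus}, |N(kgvx)| = 18.
G on 37 vertices is 18-regular; strongly regular (37,18,8,9).
The 3 distinct eigenvalues: [18.0, 2.54138, -3.54138].
Lovász (edge-transitive): ϑ = −37·(-sqrt(37)/2 - 1/2)/((18)−(-sqrt(37)/2 - 1/2)) = sqrt(37).
Numerically 6.0827625.

sqrt(37)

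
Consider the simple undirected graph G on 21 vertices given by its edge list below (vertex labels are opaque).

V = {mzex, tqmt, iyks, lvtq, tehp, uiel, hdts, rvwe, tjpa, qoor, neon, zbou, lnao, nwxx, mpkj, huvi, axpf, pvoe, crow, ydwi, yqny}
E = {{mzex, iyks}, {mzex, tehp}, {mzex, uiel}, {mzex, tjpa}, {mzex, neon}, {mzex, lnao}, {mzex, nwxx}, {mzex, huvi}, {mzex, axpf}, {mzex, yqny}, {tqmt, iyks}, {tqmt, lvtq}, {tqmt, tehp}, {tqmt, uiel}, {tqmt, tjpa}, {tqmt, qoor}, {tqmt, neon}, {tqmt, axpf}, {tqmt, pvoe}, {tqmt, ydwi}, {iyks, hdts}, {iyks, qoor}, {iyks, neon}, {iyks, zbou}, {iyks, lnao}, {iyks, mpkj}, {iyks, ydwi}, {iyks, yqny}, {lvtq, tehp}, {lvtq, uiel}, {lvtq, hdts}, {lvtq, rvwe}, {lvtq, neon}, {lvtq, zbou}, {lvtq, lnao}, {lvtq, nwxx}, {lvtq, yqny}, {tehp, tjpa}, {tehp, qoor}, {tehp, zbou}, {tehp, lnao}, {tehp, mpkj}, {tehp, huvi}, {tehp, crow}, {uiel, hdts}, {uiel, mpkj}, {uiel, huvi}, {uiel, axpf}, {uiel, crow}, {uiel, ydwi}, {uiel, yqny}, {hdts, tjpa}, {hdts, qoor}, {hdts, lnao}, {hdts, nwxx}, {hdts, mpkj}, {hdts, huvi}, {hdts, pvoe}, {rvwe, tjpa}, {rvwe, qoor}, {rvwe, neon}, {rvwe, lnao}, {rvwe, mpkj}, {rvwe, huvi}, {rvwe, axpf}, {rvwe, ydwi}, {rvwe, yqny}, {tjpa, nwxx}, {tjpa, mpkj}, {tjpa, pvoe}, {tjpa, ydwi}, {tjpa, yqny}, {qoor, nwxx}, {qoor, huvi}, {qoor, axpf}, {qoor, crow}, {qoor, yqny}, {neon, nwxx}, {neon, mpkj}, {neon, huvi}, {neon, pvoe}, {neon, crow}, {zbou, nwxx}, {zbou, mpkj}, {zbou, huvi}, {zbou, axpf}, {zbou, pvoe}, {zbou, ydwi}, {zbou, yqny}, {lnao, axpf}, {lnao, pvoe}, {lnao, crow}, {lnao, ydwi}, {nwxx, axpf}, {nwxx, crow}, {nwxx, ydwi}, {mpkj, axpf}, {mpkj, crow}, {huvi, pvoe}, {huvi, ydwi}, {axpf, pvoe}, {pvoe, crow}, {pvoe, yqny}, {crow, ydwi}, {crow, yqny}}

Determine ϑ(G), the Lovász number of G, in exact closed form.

N(lnao) = {mzex, iyks, lvtq, tehp, hdts, rvwe, axpf, pvoe, crow, ydwi}, |N(lnao)| = 10.
N(tjpa) = {mzex, tqmt, tehp, hdts, rvwe, nwxx, mpkj, pvoe, ydwi, yqny}, |N(tjpa)| = 10.
deg(nwxx) = 10; N(nwxx) = {mzex, lvtq, hdts, tjpa, qoor, neon, zbou, axpf, crow, ydwi}.
Vertex pvoe has 10 neighbors: tqmt, hdts, tjpa, neon, zbou, lnao, huvi, axpf, crow, yqny.
10-regular, N=21; Kneser-type, 2-subsets of [7].
spec(A) ≈ [10.0, 1.0, -4.0] (distinct, 4 d.p.).
λ_max=10, λ_min=-4; ϑ = −21·λ_min/(λ_max−λ_min) = 6.
ϑ(G) ≈ 6.0000000.

6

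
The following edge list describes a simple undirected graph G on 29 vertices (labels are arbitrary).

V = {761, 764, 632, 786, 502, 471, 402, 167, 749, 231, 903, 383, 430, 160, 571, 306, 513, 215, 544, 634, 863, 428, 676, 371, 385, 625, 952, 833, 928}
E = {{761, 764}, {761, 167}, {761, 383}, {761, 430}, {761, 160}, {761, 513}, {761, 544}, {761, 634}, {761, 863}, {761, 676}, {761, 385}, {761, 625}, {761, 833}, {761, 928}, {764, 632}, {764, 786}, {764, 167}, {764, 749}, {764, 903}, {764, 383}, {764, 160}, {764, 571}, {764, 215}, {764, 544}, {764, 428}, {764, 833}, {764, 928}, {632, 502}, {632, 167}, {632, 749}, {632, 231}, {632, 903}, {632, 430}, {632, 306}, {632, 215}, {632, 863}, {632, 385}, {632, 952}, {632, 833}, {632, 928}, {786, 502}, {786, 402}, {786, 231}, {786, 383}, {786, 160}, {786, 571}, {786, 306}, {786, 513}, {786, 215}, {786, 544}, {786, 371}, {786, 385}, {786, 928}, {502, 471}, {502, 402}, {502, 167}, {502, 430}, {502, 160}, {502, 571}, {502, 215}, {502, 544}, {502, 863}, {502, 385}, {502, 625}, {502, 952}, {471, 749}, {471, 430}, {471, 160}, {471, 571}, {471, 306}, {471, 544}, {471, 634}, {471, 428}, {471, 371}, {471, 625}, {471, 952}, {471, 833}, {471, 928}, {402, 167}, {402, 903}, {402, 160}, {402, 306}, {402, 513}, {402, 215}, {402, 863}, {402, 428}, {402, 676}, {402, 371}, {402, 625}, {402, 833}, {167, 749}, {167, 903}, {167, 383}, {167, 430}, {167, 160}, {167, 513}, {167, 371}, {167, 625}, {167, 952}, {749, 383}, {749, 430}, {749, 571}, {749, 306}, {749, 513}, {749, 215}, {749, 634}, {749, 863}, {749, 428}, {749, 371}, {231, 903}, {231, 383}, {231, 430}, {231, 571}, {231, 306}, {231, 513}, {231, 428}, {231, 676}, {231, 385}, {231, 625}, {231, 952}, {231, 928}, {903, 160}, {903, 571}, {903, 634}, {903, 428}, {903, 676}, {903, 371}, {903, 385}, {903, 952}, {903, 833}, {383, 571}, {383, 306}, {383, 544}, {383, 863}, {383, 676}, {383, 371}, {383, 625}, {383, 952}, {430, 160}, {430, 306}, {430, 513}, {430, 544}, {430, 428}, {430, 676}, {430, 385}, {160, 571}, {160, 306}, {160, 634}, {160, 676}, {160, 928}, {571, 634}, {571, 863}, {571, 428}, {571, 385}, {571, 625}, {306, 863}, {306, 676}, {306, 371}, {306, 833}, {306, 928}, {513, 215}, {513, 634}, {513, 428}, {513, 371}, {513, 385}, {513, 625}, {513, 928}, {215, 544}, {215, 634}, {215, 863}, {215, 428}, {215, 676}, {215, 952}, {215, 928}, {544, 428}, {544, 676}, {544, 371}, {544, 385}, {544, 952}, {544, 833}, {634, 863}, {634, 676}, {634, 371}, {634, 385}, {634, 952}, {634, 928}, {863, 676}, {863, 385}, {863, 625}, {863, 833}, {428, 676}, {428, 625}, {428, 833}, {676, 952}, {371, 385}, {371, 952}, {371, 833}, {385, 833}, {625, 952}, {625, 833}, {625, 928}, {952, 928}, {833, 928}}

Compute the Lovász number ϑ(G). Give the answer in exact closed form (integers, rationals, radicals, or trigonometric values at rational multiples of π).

deg(306) = 14; N(306) = {632, 786, 471, 402, 749, 231, 383, 430, 160, 863, 676, 371, 833, 928}.
Vertex 786 has 14 neighbors: 764, 502, 402, 231, 383, 160, 571, 306, 513, 215, 544, 371, 385, 928.
deg(952) = 14; N(952) = {632, 502, 471, 167, 231, 903, 383, 215, 544, 634, 676, 371, 625, 928}.
Vertex 676 has 14 neighbors: 761, 402, 231, 903, 383, 430, 160, 306, 215, 544, 634, 863, 428, 952.
deg(v) = 14 for all v (|V|=29); SR(29,14,6,7) — a Paley graph.
Distinct eigenvalues (to 5 d.p.): [14.0, 2.19258, -3.19258].
λ_max=14, λ_min=-sqrt(29)/2 - 1/2; ϑ = −29·λ_min/(λ_max−λ_min) = sqrt(29).
ϑ(G) ≈ 5.3851648.

sqrt(29)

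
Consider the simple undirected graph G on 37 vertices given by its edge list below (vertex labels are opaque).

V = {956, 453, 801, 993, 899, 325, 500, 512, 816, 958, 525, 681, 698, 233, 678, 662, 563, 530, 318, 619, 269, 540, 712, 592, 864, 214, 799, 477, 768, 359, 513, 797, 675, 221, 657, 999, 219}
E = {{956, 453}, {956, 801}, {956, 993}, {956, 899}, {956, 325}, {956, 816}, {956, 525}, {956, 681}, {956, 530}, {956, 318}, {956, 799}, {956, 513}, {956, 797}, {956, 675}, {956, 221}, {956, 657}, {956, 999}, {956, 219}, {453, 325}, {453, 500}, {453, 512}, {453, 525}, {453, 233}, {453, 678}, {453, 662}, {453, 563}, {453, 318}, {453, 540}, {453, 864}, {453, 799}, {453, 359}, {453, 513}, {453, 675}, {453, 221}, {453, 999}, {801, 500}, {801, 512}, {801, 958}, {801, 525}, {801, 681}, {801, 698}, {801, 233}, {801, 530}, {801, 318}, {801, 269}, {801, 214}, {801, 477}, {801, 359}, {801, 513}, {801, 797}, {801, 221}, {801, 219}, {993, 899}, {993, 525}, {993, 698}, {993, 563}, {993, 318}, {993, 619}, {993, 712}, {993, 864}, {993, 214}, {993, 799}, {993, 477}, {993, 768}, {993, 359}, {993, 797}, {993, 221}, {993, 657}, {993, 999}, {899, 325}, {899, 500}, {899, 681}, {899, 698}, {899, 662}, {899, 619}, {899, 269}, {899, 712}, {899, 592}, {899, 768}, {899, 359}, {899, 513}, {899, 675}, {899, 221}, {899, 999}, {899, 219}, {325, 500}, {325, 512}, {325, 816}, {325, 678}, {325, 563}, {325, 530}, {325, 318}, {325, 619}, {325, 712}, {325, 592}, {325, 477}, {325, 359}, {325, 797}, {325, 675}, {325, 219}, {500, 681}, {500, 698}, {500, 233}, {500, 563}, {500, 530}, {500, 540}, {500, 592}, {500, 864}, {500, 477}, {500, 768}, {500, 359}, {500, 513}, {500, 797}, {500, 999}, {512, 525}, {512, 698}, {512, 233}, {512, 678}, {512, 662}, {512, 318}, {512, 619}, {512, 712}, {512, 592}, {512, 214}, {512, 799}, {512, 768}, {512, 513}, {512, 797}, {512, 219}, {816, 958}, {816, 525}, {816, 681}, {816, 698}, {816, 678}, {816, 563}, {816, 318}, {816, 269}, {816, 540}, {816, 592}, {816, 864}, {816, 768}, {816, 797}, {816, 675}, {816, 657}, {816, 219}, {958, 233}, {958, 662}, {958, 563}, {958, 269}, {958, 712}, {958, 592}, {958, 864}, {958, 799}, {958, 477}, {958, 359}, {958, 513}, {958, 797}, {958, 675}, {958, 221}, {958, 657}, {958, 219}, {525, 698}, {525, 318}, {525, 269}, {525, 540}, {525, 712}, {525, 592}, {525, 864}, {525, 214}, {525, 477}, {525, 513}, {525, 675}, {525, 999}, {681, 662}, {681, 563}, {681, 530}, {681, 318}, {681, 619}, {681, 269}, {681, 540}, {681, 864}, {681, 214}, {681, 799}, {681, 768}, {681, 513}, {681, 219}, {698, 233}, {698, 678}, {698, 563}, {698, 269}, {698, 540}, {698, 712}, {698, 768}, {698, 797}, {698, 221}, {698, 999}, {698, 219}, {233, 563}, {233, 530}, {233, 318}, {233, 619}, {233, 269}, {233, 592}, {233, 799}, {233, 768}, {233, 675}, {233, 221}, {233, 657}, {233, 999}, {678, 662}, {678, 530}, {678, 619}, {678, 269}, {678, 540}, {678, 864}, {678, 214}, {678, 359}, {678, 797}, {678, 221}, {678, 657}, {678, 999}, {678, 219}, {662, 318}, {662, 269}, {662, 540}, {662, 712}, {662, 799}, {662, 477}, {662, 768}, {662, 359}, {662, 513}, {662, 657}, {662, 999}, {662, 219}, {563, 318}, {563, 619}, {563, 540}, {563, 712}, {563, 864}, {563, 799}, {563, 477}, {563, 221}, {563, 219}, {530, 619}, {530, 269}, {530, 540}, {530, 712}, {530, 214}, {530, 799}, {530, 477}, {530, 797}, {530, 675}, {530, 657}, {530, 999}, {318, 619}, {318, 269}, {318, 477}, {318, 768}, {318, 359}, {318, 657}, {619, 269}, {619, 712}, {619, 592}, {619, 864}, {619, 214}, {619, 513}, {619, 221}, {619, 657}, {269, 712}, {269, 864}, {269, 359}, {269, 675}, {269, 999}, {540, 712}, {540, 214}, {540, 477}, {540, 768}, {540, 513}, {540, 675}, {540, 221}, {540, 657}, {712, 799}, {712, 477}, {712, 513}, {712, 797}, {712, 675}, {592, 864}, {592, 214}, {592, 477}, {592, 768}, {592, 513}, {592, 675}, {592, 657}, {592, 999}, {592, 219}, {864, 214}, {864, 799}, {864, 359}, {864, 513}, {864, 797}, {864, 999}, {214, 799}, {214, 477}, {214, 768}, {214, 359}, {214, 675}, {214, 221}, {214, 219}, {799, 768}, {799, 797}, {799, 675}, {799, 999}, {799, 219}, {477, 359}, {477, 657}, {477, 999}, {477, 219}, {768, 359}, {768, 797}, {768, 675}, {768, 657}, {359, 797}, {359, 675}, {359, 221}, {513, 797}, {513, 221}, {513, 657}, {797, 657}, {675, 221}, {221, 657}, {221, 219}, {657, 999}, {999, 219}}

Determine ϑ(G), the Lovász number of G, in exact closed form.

N(657) = {956, 993, 816, 958, 233, 678, 662, 530, 318, 619, 540, 592, 477, 768, 513, 797, 221, 999}, |N(657)| = 18.
deg(816) = 18; N(816) = {956, 325, 958, 525, 681, 698, 678, 563, 318, 269, 540, 592, 864, 768, 797, 675, 657, 219}.
N(325) = {956, 453, 899, 500, 512, 816, 678, 563, 530, 318, 619, 712, 592, 477, 359, 797, 675, 219}, |N(325)| = 18.
deg(233) = 18; N(233) = {453, 801, 500, 512, 958, 698, 563, 530, 318, 619, 269, 592, 799, 768, 675, 221, 657, 999}.
deg(v) = 18 for all v (|V|=37); Paley(37): SR with (k,λ,μ)=(18,8,9).
spec(A) ≈ [18.0, 2.541, -3.541] (distinct, 3 d.p.).
Lovász (edge-transitive): ϑ = −37·(-sqrt(37)/2 - 1/2)/((18)−(-sqrt(37)/2 - 1/2)) = sqrt(37).
Numerically 6.082763.

sqrt(37)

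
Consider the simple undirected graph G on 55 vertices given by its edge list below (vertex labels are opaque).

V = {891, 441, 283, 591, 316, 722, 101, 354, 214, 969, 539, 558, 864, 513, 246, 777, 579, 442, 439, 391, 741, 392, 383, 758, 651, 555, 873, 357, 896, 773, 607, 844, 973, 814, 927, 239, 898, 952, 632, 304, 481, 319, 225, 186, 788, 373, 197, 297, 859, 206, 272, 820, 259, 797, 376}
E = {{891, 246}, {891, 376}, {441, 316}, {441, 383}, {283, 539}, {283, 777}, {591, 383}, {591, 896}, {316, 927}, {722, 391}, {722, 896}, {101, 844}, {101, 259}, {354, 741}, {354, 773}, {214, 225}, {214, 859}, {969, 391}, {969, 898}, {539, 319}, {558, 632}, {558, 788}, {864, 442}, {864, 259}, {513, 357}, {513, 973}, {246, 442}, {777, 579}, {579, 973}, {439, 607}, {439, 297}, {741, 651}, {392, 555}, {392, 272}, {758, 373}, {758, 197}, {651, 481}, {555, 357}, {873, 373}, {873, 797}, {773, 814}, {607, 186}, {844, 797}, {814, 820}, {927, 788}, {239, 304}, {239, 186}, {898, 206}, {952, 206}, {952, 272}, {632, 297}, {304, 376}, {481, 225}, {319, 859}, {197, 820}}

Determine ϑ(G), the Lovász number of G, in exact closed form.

deg(225) = 2; N(225) = {214, 481}.
deg(591) = 2; N(591) = {383, 896}.
Vertex 481 has 2 neighbors: 651, 225.
N(632) = {558, 297}, |N(632)| = 2.
deg(v) = 2 for all v (|V|=55); the odd cycle C_{55}.
Distinct eigenvalues (to 5 d.p.): [2.0, 1.98696, 1.94802, 1.88369, 1.7948, 1.68251, 1.54828, 1.39388, 1.2213, 1.03279, 0.83083, 0.61803, 0.39718, 0.17115, -0.05711, -0.28463, -0.50844, -0.72562, -0.93333, -1.12889, -1.30972, -1.47348, -1.61803, -1.74149, -1.84225, -1.91899, -1.97071, -1.99674].
Lovász: ϑ = −55(-2*cos(pi/55))/(2+-(-1)*2*cos(pi/55)) = 55*cos(pi/55)/(cos(pi/55) + 1).
≈ 27.47755688 (to 8 d.p.).
Check 27 ≤ 55*cos(pi/55)/(cos(pi/55) + 1) ≤ 28: both strict.

55*cos(pi/55)/(cos(pi/55) + 1)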